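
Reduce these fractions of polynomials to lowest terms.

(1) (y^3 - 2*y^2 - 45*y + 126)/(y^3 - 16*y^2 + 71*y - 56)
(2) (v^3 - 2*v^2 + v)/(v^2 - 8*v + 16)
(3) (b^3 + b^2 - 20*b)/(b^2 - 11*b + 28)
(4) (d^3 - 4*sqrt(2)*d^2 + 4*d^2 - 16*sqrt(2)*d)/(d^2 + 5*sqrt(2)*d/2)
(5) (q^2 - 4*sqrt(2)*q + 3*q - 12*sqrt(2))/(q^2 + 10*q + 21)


(1) = (y^3 - 2*y^2 - 45*y + 126)/(y^3 - 16*y^2 + 71*y - 56)
(2) = (v^3 - 2*v^2 + v)/(v^2 - 8*v + 16)
(3) = (b^2 + 5*b)/(b - 7)
(4) = (2*d^2 + d*(8 - 8*sqrt(2)) - 32*sqrt(2))/(2*d + 5*sqrt(2))
(5) = (q - 4*sqrt(2))/(q + 7)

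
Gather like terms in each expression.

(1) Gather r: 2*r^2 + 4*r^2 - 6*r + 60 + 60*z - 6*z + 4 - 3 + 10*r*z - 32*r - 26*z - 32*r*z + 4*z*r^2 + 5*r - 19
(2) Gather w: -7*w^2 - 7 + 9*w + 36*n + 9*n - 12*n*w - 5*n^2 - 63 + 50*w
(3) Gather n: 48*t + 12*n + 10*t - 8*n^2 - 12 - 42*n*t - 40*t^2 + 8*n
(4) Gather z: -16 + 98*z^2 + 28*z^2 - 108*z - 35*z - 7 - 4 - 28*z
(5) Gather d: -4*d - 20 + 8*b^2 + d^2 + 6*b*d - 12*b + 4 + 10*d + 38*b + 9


(1) = r^2*(4*z + 6) + r*(-22*z - 33) + 28*z + 42
(2) = -5*n^2 + 45*n - 7*w^2 + w*(59 - 12*n) - 70
(3) = -8*n^2 + n*(20 - 42*t) - 40*t^2 + 58*t - 12
(4) = 126*z^2 - 171*z - 27
(5) = 8*b^2 + 26*b + d^2 + d*(6*b + 6) - 7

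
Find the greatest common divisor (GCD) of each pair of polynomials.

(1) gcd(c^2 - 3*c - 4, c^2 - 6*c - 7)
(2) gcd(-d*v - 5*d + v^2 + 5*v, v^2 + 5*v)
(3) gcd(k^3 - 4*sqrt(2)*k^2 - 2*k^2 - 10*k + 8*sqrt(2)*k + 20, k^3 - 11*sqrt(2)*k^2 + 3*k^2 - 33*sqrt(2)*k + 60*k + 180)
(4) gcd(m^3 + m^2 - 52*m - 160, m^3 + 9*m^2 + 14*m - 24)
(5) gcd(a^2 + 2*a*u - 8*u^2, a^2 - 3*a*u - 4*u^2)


(1) = c + 1
(2) = v + 5
(3) = gcd((k - 2)*(k - 5*sqrt(2))*(k + sqrt(2)), (k + 3)*(k - 6*sqrt(2))*(k - 5*sqrt(2))) = k - 5*sqrt(2)
(4) = m + 4
(5) = gcd((a - 2*u)*(a + 4*u), (a - 4*u)*(a + u)) = 1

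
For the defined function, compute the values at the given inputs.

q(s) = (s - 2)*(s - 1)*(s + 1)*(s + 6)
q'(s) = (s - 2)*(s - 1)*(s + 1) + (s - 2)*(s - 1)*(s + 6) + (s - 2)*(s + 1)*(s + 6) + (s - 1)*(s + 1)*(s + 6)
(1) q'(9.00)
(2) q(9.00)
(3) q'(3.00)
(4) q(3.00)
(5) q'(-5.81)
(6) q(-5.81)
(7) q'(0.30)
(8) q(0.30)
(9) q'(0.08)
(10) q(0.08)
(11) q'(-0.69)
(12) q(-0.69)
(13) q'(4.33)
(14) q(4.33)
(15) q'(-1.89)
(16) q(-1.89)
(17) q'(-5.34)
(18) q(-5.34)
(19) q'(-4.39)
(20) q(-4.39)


(1) = 3650.00
(2) = 8400.00
(3) = 134.00
(4) = 72.00
(5) = -232.36
(6) = -48.61
(7) = -10.61
(8) = 9.75
(9) = -6.00
(10) = 11.60
(11) = 18.34
(12) = 7.48
(13) = 433.14
(14) = 427.20
(15) = 61.00
(16) = -41.12
(17) = -132.07
(18) = -133.30
(19) = 2.99
(20) = -187.98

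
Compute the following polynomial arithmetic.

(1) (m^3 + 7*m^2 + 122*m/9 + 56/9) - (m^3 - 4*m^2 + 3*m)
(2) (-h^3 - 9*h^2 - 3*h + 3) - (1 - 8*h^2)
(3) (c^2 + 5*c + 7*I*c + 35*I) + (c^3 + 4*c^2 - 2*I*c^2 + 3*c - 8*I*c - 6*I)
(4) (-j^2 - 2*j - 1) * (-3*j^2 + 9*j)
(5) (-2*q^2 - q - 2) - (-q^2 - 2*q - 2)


(1) = 11*m^2 + 95*m/9 + 56/9
(2) = -h^3 - h^2 - 3*h + 2
(3) = c^3 + 5*c^2 - 2*I*c^2 + 8*c - I*c + 29*I
(4) = 3*j^4 - 3*j^3 - 15*j^2 - 9*j
(5) = -q^2 + q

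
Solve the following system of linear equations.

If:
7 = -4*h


Then:
h = -7/4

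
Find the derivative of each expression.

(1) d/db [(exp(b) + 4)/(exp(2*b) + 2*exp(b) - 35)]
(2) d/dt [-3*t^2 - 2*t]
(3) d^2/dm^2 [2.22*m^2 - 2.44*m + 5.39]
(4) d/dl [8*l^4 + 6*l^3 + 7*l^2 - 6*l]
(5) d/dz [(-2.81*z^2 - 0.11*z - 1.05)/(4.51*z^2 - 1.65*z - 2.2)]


(1) = (-2*(exp(b) + 1)*(exp(b) + 4) + exp(2*b) + 2*exp(b) - 35)*exp(b)/(exp(2*b) + 2*exp(b) - 35)^2
(2) = -6*t - 2
(3) = 4.44000000000000
(4) = 32*l^3 + 18*l^2 + 14*l - 6
(5) = (5.1326*z^2 + 21.835*z - 1.4905)/(20.3401*z^4 - 14.883*z^3 - 17.1215*z^2 + 7.26*z + 4.84)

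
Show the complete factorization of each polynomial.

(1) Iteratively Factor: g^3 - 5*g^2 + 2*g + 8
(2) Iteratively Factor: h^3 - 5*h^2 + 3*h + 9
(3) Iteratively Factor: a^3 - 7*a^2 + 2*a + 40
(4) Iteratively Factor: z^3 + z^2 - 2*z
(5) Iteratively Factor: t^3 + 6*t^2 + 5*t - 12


(1) = (g - 4)*(g^2 - g - 2) = (g - 4)*(g + 1)*(g - 2)
(2) = (h + 1)*(h^2 - 6*h + 9) = (h - 3)*(h + 1)*(h - 3)
(3) = (a - 5)*(a^2 - 2*a - 8) = (a - 5)*(a - 4)*(a + 2)
(4) = (z)*(z^2 + z - 2) = z*(z - 1)*(z + 2)
(5) = (t + 3)*(t^2 + 3*t - 4) = (t + 3)*(t + 4)*(t - 1)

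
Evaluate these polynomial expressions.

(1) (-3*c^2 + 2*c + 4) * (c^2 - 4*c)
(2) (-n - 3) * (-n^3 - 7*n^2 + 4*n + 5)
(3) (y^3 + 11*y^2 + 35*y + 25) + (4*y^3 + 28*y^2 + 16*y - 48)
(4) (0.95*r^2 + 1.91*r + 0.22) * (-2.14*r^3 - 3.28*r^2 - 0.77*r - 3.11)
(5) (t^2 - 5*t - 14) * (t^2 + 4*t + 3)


(1) = -3*c^4 + 14*c^3 - 4*c^2 - 16*c
(2) = n^4 + 10*n^3 + 17*n^2 - 17*n - 15
(3) = 5*y^3 + 39*y^2 + 51*y - 23
(4) = -2.033*r^5 - 7.2034*r^4 - 7.4671*r^3 - 5.1468*r^2 - 6.1095*r - 0.6842
(5) = t^4 - t^3 - 31*t^2 - 71*t - 42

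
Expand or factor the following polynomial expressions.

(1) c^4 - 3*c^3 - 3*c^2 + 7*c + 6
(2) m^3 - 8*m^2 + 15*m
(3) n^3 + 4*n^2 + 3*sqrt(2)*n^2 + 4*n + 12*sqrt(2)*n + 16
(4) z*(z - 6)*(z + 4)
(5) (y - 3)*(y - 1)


(1) = (c - 3)*(c - 2)*(c + 1)^2
(2) = m*(m - 5)*(m - 3)
(3) = (n + 4)*(n + sqrt(2))*(n + 2*sqrt(2))
(4) = z^3 - 2*z^2 - 24*z
(5) = y^2 - 4*y + 3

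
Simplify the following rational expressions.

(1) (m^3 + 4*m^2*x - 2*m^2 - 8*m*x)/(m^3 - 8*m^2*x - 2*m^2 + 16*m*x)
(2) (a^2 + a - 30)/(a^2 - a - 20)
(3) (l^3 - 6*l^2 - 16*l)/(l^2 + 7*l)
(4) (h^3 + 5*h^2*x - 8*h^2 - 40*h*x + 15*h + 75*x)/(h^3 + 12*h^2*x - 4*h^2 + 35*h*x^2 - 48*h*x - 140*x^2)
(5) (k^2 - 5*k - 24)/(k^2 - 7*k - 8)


(1) = (-m - 4*x)/(-m + 8*x)
(2) = (a + 6)/(a + 4)
(3) = (l^2 - 6*l - 16)/(l + 7)
(4) = (h^2 - 8*h + 15)/(h^2 + 7*h*x - 4*h - 28*x)
(5) = (k + 3)/(k + 1)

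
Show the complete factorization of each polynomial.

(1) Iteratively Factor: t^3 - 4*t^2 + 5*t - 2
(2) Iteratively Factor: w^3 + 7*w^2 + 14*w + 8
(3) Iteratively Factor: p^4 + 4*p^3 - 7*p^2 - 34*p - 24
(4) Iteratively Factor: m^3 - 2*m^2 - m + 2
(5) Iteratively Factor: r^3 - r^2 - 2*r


(1) = (t - 2)*(t^2 - 2*t + 1) = (t - 2)*(t - 1)*(t - 1)
(2) = (w + 2)*(w^2 + 5*w + 4) = (w + 1)*(w + 2)*(w + 4)
(3) = (p + 4)*(p^3 - 7*p - 6) = (p + 1)*(p + 4)*(p^2 - p - 6) = (p - 3)*(p + 1)*(p + 4)*(p + 2)
(4) = (m - 1)*(m^2 - m - 2) = (m - 1)*(m + 1)*(m - 2)
(5) = (r + 1)*(r^2 - 2*r) = r*(r + 1)*(r - 2)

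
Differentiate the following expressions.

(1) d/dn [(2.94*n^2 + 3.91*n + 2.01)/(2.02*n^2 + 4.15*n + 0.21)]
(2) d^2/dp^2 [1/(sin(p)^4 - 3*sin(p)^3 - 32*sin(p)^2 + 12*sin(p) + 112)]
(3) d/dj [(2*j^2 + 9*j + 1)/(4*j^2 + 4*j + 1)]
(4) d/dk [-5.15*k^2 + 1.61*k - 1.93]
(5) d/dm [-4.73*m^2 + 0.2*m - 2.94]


(1) = (4.3028*n^2 - 6.8856*n - 7.5204)/(4.0804*n^4 + 16.766*n^3 + 18.0709*n^2 + 1.743*n + 0.0441)
(2) = (-16*sin(p)^8 + 69*sin(p)^7 + 323*sin(p)^6 - 1134*sin(p)^5 - 2700*sin(p)^4 - 288*sin(p)^3 - 9896*sin(p)^2 + 1056*sin(p) + 7456)/(sin(p)^4 - 3*sin(p)^3 - 32*sin(p)^2 + 12*sin(p) + 112)^3
(3) = (5 - 14*j)/(8*j^3 + 12*j^2 + 6*j + 1)
(4) = 1.61 - 10.3*k
(5) = 0.2 - 9.46*m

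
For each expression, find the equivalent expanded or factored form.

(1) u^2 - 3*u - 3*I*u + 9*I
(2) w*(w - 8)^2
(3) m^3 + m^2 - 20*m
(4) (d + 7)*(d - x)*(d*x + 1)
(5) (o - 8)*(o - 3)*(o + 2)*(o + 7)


(1) = (u - 3)*(u - 3*I)
(2) = w^3 - 16*w^2 + 64*w
(3) = m*(m - 4)*(m + 5)
(4) = d^3*x - d^2*x^2 + 7*d^2*x + d^2 - 7*d*x^2 - d*x + 7*d - 7*x
(5) = o^4 - 2*o^3 - 61*o^2 + 62*o + 336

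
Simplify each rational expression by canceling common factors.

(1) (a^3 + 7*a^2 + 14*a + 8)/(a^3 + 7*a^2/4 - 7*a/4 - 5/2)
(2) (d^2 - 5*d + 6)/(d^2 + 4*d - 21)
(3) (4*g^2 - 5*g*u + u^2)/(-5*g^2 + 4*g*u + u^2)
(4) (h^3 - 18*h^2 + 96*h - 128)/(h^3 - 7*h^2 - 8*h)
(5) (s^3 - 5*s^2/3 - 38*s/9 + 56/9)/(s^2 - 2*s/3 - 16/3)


(1) = (4*a + 16)/(4*a - 5)
(2) = (d - 2)/(d + 7)
(3) = (-4*g + u)/(5*g + u)
(4) = (h^2 - 10*h + 16)/(h^2 + h)
(5) = (9*s^2 - 33*s + 28)/(9*s - 24)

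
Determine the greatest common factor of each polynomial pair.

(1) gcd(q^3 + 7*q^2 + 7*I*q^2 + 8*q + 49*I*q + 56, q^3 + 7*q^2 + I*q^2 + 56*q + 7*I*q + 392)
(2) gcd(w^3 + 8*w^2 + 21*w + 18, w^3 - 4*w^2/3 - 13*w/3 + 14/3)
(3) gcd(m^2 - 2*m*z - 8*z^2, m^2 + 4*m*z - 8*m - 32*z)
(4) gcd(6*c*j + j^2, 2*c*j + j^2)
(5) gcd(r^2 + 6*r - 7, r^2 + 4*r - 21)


(1) = q^2 + q*(7 + 8*I) + 56*I
(2) = gcd((w + 2)*(w + 3)^2, (w - 7/3)*(w - 1)*(w + 2)) = w + 2
(3) = gcd((m - 4*z)*(m + 2*z), (m - 8)*(m + 4*z)) = 1
(4) = gcd(j*(6*c + j), j*(2*c + j)) = j
(5) = gcd((r - 1)*(r + 7), (r - 3)*(r + 7)) = r + 7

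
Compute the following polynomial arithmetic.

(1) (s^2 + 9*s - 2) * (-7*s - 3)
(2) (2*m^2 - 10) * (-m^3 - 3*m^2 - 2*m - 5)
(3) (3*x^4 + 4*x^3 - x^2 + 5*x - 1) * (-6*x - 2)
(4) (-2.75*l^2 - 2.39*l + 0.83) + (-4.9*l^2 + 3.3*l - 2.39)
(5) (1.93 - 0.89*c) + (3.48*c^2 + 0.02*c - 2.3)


(1) = -7*s^3 - 66*s^2 - 13*s + 6
(2) = -2*m^5 - 6*m^4 + 6*m^3 + 20*m^2 + 20*m + 50
(3) = -18*x^5 - 30*x^4 - 2*x^3 - 28*x^2 - 4*x + 2
(4) = -7.65*l^2 + 0.91*l - 1.56
(5) = 3.48*c^2 - 0.87*c - 0.37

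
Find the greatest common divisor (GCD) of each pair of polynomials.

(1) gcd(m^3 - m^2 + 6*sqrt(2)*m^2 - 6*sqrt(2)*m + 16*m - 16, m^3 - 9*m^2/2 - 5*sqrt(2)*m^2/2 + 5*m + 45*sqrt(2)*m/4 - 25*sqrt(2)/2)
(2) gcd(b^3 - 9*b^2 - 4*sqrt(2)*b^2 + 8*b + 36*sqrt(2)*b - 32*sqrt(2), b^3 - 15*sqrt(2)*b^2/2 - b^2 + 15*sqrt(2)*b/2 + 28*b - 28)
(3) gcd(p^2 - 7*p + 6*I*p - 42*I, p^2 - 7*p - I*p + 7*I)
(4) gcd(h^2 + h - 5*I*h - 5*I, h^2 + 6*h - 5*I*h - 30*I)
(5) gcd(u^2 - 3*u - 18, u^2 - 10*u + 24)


(1) = 1
(2) = gcd((b - 8)*(b - 1)*(b - 4*sqrt(2)), (b - 1)*(b - 4*sqrt(2))*(b - 7*sqrt(2)/2)) = b^2 + b*(-4*sqrt(2) - 1) + 4*sqrt(2)
(3) = gcd((p - 7)*(p + 6*I), (p - 7)*(p - I)) = p - 7
(4) = h - 5*I
(5) = gcd((u - 6)*(u + 3), (u - 6)*(u - 4)) = u - 6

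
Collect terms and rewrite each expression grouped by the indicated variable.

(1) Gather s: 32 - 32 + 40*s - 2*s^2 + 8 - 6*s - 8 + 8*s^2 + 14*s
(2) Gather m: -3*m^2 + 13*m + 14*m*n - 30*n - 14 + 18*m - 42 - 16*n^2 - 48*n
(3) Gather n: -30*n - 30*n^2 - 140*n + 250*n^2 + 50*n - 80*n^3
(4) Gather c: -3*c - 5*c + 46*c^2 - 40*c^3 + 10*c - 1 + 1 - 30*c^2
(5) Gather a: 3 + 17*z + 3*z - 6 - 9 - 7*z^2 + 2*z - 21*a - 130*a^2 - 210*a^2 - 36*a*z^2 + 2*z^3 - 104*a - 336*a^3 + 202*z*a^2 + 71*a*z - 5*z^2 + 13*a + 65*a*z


(1) = 6*s^2 + 48*s
(2) = -3*m^2 + m*(14*n + 31) - 16*n^2 - 78*n - 56
(3) = -80*n^3 + 220*n^2 - 120*n
(4) = -40*c^3 + 16*c^2 + 2*c
(5) = -336*a^3 + a^2*(202*z - 340) + a*(-36*z^2 + 136*z - 112) + 2*z^3 - 12*z^2 + 22*z - 12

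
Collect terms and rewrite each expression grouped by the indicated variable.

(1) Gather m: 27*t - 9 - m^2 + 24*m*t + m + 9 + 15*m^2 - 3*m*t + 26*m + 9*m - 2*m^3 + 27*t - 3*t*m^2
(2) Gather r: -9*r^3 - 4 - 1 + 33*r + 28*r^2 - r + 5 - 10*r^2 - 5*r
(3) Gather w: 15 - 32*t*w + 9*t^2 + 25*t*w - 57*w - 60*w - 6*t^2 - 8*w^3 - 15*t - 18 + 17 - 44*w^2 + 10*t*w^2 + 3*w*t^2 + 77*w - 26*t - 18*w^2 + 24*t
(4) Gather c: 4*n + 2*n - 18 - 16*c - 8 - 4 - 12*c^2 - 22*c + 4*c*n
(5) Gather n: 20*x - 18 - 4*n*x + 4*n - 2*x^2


(1) = -2*m^3 + m^2*(14 - 3*t) + m*(21*t + 36) + 54*t
(2) = -9*r^3 + 18*r^2 + 27*r
(3) = 3*t^2 - 17*t - 8*w^3 + w^2*(10*t - 62) + w*(3*t^2 - 7*t - 40) + 14
(4) = -12*c^2 + c*(4*n - 38) + 6*n - 30
(5) = n*(4 - 4*x) - 2*x^2 + 20*x - 18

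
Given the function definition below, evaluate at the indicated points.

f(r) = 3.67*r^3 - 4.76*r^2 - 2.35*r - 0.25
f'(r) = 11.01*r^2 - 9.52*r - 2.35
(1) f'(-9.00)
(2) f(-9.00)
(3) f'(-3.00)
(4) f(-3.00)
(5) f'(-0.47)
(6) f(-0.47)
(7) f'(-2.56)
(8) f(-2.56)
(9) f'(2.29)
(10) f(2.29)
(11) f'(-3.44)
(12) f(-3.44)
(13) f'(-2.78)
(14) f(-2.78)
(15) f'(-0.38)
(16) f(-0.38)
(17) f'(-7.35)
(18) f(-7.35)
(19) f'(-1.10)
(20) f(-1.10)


(1) = 975.14
(2) = -3040.09
(3) = 125.30
(4) = -135.13
(5) = 4.56
(6) = -0.58
(7) = 94.18
(8) = -87.00
(9) = 33.59
(10) = 13.48
(11) = 160.69
(12) = -197.89
(13) = 109.21
(14) = -109.35
(15) = 2.86
(16) = -0.25
(17) = 662.41
(18) = -1697.35
(19) = 21.44
(20) = -8.31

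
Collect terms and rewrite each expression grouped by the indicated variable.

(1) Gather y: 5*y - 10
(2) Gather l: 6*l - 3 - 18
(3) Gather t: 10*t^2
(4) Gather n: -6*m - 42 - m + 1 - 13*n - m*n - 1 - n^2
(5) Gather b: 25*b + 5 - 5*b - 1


(1) = 5*y - 10
(2) = 6*l - 21
(3) = 10*t^2
(4) = -7*m - n^2 + n*(-m - 13) - 42
(5) = 20*b + 4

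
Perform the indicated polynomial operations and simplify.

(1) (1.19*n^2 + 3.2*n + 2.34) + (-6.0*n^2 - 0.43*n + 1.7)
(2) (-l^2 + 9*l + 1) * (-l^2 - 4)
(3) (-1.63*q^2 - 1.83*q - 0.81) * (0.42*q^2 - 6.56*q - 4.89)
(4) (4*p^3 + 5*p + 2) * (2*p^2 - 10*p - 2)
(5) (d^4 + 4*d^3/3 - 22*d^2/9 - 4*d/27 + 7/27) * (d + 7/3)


(1) = -4.81*n^2 + 2.77*n + 4.04
(2) = l^4 - 9*l^3 + 3*l^2 - 36*l - 4
(3) = -0.6846*q^4 + 9.9242*q^3 + 19.6353*q^2 + 14.2623*q + 3.9609
(4) = 8*p^5 - 40*p^4 + 2*p^3 - 46*p^2 - 30*p - 4
(5) = d^5 + 11*d^4/3 + 2*d^3/3 - 158*d^2/27 - 7*d/81 + 49/81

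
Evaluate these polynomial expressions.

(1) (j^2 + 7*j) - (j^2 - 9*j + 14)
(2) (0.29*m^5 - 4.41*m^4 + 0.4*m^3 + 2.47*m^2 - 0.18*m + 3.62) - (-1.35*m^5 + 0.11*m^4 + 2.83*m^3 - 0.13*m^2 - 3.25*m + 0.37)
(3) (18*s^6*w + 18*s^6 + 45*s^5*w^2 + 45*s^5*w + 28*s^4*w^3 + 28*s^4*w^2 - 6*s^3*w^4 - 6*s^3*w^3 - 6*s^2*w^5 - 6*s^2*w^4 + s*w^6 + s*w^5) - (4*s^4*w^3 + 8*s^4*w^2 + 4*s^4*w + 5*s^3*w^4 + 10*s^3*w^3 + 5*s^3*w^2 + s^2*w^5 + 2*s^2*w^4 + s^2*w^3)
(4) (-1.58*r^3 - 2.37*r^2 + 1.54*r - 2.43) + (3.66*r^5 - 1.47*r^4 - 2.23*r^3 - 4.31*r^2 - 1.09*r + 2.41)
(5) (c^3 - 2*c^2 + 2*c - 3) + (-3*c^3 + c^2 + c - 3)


(1) = 16*j - 14
(2) = 1.64*m^5 - 4.52*m^4 - 2.43*m^3 + 2.6*m^2 + 3.07*m + 3.25
(3) = 18*s^6*w + 18*s^6 + 45*s^5*w^2 + 45*s^5*w + 24*s^4*w^3 + 20*s^4*w^2 - 4*s^4*w - 11*s^3*w^4 - 16*s^3*w^3 - 5*s^3*w^2 - 7*s^2*w^5 - 8*s^2*w^4 - s^2*w^3 + s*w^6 + s*w^5
(4) = 3.66*r^5 - 1.47*r^4 - 3.81*r^3 - 6.68*r^2 + 0.45*r - 0.02
(5) = -2*c^3 - c^2 + 3*c - 6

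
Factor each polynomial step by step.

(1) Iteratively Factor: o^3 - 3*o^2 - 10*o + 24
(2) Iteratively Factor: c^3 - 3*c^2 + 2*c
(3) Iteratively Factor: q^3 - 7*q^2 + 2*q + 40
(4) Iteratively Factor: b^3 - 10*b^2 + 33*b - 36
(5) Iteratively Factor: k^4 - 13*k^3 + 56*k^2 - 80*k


(1) = (o - 2)*(o^2 - o - 12) = (o - 2)*(o + 3)*(o - 4)
(2) = (c)*(c^2 - 3*c + 2) = c*(c - 2)*(c - 1)
(3) = (q - 5)*(q^2 - 2*q - 8) = (q - 5)*(q - 4)*(q + 2)
(4) = (b - 4)*(b^2 - 6*b + 9) = (b - 4)*(b - 3)*(b - 3)
(5) = (k - 4)*(k^3 - 9*k^2 + 20*k) = (k - 4)^2*(k^2 - 5*k) = (k - 5)*(k - 4)^2*(k)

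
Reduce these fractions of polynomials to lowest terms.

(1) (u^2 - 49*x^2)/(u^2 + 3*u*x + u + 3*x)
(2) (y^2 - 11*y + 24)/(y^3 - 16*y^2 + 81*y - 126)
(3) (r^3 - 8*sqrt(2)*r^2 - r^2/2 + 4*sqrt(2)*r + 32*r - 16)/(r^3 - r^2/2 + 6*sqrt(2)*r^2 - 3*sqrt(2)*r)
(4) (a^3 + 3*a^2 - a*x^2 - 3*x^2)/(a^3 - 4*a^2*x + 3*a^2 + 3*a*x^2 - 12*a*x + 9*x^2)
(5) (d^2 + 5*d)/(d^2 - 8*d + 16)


(1) = (u^2 - 49*x^2)/(u^2 + 3*u*x + u + 3*x)
(2) = (y - 8)/(y^2 - 13*y + 42)
(3) = (4*r^2 - 32*sqrt(2)*r + 128)/(4*r^2 + 24*sqrt(2)*r)
(4) = (-a - x)/(-a + 3*x)
(5) = (d^2 + 5*d)/(d^2 - 8*d + 16)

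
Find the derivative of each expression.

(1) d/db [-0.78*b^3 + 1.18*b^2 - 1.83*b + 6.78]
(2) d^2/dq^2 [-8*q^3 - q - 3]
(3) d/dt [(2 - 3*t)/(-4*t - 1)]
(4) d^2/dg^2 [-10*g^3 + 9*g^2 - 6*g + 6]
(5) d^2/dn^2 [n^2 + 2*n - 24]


(1) = -2.34*b^2 + 2.36*b - 1.83
(2) = -48*q
(3) = 11/(4*t + 1)^2
(4) = 18 - 60*g
(5) = 2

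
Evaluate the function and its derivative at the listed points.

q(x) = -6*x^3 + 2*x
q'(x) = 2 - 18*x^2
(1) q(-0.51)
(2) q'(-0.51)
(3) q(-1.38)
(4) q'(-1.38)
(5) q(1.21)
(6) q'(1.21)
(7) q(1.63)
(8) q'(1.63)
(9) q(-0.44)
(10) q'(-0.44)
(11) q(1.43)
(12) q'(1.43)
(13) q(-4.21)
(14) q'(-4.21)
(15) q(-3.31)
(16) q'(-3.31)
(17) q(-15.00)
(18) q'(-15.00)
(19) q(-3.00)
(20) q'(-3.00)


(1) = -0.22
(2) = -2.68
(3) = 13.01
(4) = -32.28
(5) = -8.21
(6) = -24.35
(7) = -22.72
(8) = -45.82
(9) = -0.37
(10) = -1.48
(11) = -14.69
(12) = -34.81
(13) = 439.29
(14) = -317.03
(15) = 210.97
(16) = -195.21
(17) = 20220.00
(18) = -4048.00
(19) = 156.00
(20) = -160.00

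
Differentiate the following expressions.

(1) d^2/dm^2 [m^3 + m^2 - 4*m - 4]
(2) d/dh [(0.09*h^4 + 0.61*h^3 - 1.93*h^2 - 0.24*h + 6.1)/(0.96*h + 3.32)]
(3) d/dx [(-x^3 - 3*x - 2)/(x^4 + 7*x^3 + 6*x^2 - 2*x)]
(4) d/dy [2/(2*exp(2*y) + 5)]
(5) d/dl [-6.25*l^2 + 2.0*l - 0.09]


(1) = 6*m + 2
(2) = (0.2592*h^4 + 2.3664*h^3 + 4.2228*h^2 - 12.8152*h - 6.6528)/(0.9216*h^2 + 6.3744*h + 11.0224)
(3) = (x^6 + 3*x^4 + 54*x^3 + 60*x^2 + 24*x - 4)/(x^2*(x^6 + 14*x^5 + 61*x^4 + 80*x^3 + 8*x^2 - 24*x + 4))
(4) = -8*exp(2*y)/(2*exp(2*y) + 5)^2
(5) = 2.0 - 12.5*l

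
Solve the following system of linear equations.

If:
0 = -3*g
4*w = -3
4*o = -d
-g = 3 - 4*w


Then:
No Solution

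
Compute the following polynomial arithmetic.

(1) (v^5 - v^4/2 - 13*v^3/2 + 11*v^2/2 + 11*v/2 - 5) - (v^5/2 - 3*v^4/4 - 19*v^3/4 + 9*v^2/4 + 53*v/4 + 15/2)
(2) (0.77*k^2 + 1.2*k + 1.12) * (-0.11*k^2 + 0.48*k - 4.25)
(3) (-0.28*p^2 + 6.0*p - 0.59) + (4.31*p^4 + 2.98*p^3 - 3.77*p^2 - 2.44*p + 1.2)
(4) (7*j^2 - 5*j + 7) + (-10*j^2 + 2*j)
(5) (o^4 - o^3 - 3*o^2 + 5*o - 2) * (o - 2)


(1) = v^5/2 + v^4/4 - 7*v^3/4 + 13*v^2/4 - 31*v/4 - 25/2
(2) = -0.0847*k^4 + 0.2376*k^3 - 2.8197*k^2 - 4.5624*k - 4.76
(3) = 4.31*p^4 + 2.98*p^3 - 4.05*p^2 + 3.56*p + 0.61
(4) = -3*j^2 - 3*j + 7
(5) = o^5 - 3*o^4 - o^3 + 11*o^2 - 12*o + 4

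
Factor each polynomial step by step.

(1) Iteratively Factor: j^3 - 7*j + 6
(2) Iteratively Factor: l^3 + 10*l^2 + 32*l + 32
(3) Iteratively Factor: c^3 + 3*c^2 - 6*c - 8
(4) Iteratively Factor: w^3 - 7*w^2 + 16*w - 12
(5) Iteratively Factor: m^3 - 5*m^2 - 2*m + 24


(1) = (j - 2)*(j^2 + 2*j - 3) = (j - 2)*(j - 1)*(j + 3)
(2) = (l + 2)*(l^2 + 8*l + 16) = (l + 2)*(l + 4)*(l + 4)
(3) = (c + 4)*(c^2 - c - 2) = (c - 2)*(c + 4)*(c + 1)
(4) = (w - 2)*(w^2 - 5*w + 6) = (w - 2)^2*(w - 3)
(5) = (m + 2)*(m^2 - 7*m + 12) = (m - 3)*(m + 2)*(m - 4)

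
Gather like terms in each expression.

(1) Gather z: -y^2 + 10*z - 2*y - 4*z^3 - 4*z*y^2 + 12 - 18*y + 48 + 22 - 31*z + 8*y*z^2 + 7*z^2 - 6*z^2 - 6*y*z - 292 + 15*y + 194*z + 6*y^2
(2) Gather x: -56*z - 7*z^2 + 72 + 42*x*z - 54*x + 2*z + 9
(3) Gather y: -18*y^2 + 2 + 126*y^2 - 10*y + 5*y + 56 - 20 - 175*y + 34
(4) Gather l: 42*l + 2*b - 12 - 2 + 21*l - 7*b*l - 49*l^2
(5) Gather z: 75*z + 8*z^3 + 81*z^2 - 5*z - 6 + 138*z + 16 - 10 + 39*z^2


(1) = 5*y^2 - 5*y - 4*z^3 + z^2*(8*y + 1) + z*(-4*y^2 - 6*y + 173) - 210
(2) = x*(42*z - 54) - 7*z^2 - 54*z + 81
(3) = 108*y^2 - 180*y + 72
(4) = 2*b - 49*l^2 + l*(63 - 7*b) - 14
(5) = 8*z^3 + 120*z^2 + 208*z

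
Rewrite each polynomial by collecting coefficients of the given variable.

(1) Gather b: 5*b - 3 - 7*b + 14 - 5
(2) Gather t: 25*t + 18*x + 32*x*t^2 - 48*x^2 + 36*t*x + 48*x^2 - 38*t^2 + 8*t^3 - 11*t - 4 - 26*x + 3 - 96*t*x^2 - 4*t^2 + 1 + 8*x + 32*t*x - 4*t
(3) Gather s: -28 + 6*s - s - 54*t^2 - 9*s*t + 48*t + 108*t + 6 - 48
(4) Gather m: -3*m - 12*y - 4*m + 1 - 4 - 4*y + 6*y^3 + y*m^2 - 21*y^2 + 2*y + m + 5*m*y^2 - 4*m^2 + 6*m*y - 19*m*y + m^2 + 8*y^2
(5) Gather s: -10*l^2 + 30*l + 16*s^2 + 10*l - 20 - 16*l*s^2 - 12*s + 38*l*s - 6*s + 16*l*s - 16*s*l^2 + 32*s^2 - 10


(1) = 6 - 2*b
(2) = 8*t^3 + t^2*(32*x - 42) + t*(-96*x^2 + 68*x + 10)
(3) = s*(5 - 9*t) - 54*t^2 + 156*t - 70
(4) = m^2*(y - 3) + m*(5*y^2 - 13*y - 6) + 6*y^3 - 13*y^2 - 14*y - 3
(5) = -10*l^2 + 40*l + s^2*(48 - 16*l) + s*(-16*l^2 + 54*l - 18) - 30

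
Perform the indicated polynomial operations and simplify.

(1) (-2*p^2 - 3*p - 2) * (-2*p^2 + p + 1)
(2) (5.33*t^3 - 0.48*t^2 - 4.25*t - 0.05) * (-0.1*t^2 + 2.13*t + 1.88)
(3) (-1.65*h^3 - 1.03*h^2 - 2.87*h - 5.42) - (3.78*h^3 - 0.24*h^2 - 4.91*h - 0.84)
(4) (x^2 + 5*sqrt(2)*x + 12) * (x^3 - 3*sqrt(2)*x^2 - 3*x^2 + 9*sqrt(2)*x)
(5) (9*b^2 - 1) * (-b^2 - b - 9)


(1) = 4*p^4 + 4*p^3 - p^2 - 5*p - 2
(2) = -0.533*t^5 + 11.4009*t^4 + 9.423*t^3 - 9.9499*t^2 - 8.0965*t - 0.094
(3) = -5.43*h^3 - 0.79*h^2 + 2.04*h - 4.58
(4) = x^5 - 3*x^4 + 2*sqrt(2)*x^4 - 18*x^3 - 6*sqrt(2)*x^3 - 36*sqrt(2)*x^2 + 54*x^2 + 108*sqrt(2)*x
(5) = -9*b^4 - 9*b^3 - 80*b^2 + b + 9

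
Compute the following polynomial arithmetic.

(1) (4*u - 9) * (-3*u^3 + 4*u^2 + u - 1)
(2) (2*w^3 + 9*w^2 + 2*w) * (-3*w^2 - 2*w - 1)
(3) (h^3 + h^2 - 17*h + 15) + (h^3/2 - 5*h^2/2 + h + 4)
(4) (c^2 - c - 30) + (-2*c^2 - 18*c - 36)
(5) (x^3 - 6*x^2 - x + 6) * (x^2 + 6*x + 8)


(1) = -12*u^4 + 43*u^3 - 32*u^2 - 13*u + 9
(2) = -6*w^5 - 31*w^4 - 26*w^3 - 13*w^2 - 2*w
(3) = 3*h^3/2 - 3*h^2/2 - 16*h + 19
(4) = -c^2 - 19*c - 66
(5) = x^5 - 29*x^3 - 48*x^2 + 28*x + 48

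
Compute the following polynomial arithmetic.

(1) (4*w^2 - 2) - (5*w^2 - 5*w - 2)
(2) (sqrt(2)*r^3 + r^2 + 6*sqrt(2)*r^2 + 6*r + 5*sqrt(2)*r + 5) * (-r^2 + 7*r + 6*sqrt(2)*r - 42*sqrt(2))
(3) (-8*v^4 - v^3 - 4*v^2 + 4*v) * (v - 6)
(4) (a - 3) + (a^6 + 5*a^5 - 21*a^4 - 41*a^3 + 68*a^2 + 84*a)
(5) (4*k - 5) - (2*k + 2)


(1) = -w^2 + 5*w
(2) = -sqrt(2)*r^5 + sqrt(2)*r^4 + 11*r^4 - 11*r^3 + 43*sqrt(2)*r^3 - 407*r^2 + 29*sqrt(2)*r^2 - 385*r - 222*sqrt(2)*r - 210*sqrt(2)
(3) = -8*v^5 + 47*v^4 + 2*v^3 + 28*v^2 - 24*v
(4) = a^6 + 5*a^5 - 21*a^4 - 41*a^3 + 68*a^2 + 85*a - 3
(5) = 2*k - 7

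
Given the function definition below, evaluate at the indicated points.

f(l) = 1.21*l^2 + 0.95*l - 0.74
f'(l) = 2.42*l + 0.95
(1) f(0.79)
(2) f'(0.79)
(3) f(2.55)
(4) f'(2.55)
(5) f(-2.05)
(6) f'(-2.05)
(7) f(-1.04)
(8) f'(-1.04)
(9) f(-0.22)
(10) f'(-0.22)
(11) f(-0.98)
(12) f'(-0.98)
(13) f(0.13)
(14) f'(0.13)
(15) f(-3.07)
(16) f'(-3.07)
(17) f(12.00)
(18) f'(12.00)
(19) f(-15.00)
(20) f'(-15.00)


(1) = 0.77
(2) = 2.86
(3) = 9.55
(4) = 7.12
(5) = 2.40
(6) = -4.01
(7) = -0.42
(8) = -1.57
(9) = -0.89
(10) = 0.42
(11) = -0.51
(12) = -1.42
(13) = -0.60
(14) = 1.26
(15) = 7.75
(16) = -6.48
(17) = 184.90
(18) = 29.99
(19) = 257.26
(20) = -35.35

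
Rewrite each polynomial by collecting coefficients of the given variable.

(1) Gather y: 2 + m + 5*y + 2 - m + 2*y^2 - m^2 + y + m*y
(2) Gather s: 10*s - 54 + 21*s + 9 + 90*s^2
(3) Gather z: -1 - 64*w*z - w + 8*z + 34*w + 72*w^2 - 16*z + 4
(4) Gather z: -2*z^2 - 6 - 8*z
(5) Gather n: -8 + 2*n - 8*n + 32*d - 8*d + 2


(1) = -m^2 + 2*y^2 + y*(m + 6) + 4
(2) = 90*s^2 + 31*s - 45
(3) = 72*w^2 + 33*w + z*(-64*w - 8) + 3
(4) = -2*z^2 - 8*z - 6
(5) = 24*d - 6*n - 6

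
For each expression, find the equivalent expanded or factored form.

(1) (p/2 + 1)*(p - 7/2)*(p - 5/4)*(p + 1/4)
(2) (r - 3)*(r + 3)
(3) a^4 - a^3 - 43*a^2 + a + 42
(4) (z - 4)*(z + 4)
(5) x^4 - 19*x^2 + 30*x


(1) = p^4/2 - 5*p^3/4 - 93*p^2/32 + 239*p/64 + 35/32
(2) = r^2 - 9
(3) = (a - 7)*(a - 1)*(a + 1)*(a + 6)
(4) = z^2 - 16
(5) = x*(x - 3)*(x - 2)*(x + 5)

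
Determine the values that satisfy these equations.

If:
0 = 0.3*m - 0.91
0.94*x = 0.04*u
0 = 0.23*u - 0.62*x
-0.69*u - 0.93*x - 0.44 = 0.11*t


Then:
m = 3.03
t = -4.00
u = 0.00
x = 0.00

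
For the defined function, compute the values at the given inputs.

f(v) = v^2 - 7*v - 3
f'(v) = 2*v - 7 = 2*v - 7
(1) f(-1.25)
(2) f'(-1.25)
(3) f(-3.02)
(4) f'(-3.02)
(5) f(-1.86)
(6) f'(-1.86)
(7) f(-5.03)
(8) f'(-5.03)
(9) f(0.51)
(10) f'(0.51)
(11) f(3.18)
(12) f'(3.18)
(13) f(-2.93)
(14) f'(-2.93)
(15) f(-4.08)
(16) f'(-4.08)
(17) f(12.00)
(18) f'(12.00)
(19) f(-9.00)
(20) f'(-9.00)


(1) = 7.31
(2) = -9.50
(3) = 27.26
(4) = -13.04
(5) = 13.48
(6) = -10.72
(7) = 57.51
(8) = -17.06
(9) = -6.31
(10) = -5.98
(11) = -15.15
(12) = -0.64
(13) = 26.09
(14) = -12.86
(15) = 42.21
(16) = -15.16
(17) = 57.00
(18) = 17.00
(19) = 141.00
(20) = -25.00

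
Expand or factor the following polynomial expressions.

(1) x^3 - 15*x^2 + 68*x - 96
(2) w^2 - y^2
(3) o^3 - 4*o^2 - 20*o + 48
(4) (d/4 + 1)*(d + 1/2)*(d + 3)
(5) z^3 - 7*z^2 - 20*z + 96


(1) = (x - 8)*(x - 4)*(x - 3)
(2) = (w - y)*(w + y)
(3) = (o - 6)*(o - 2)*(o + 4)
(4) = d^3/4 + 15*d^2/8 + 31*d/8 + 3/2
(5) = (z - 8)*(z - 3)*(z + 4)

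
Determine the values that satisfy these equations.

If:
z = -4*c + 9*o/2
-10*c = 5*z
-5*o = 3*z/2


Then:
c = 0
o = 0
z = 0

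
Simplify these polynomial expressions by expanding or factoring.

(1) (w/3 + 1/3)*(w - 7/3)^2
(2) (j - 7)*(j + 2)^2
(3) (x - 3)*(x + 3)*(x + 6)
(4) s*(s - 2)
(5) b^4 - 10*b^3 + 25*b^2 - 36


(1) = w^3/3 - 11*w^2/9 + 7*w/27 + 49/27
(2) = j^3 - 3*j^2 - 24*j - 28
(3) = x^3 + 6*x^2 - 9*x - 54
(4) = s^2 - 2*s
(5) = (b - 6)*(b - 3)*(b - 2)*(b + 1)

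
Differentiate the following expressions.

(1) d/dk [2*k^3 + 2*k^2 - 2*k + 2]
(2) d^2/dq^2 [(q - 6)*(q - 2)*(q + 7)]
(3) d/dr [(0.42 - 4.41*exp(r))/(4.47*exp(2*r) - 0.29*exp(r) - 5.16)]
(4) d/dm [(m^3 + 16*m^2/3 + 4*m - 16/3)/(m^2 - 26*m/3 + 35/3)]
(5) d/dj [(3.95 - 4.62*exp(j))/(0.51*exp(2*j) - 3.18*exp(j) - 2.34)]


(1) = 6*k^2 + 4*k - 2
(2) = 6*q - 2
(3) = (19.7127*exp(2*r) - 3.7548*exp(r) + 22.8774)*exp(r)/(19.9809*exp(4*r) - 2.5926*exp(3*r) - 46.0463*exp(2*r) + 2.9928*exp(r) + 26.6256)
(4) = (9*m^4 - 156*m^3 - 137*m^2 + 1216*m + 4)/(9*m^4 - 156*m^3 + 886*m^2 - 1820*m + 1225)
(5) = (2.3562*exp(2*j) - 4.029*exp(j) + 23.3718)*exp(j)/(0.2601*exp(4*j) - 3.2436*exp(3*j) + 7.7256*exp(2*j) + 14.8824*exp(j) + 5.4756)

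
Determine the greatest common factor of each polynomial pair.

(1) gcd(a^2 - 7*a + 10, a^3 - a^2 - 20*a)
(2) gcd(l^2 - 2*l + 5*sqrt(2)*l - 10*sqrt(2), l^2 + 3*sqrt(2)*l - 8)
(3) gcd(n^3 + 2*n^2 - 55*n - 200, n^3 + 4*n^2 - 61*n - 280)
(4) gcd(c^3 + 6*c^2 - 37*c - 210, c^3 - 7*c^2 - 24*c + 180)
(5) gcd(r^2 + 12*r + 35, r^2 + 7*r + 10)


(1) = a - 5
(2) = 1
(3) = n^2 - 3*n - 40
(4) = c^2 - c - 30
(5) = gcd((r + 5)*(r + 7), (r + 2)*(r + 5)) = r + 5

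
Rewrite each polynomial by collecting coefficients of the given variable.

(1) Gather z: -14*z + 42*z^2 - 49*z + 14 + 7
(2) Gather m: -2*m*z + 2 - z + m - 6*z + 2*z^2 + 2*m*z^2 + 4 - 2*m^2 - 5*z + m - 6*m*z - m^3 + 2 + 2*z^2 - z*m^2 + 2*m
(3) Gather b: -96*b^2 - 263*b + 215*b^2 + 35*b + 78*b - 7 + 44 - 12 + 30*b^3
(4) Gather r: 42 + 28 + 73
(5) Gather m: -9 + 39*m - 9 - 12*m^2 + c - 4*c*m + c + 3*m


(1) = 42*z^2 - 63*z + 21
(2) = -m^3 + m^2*(-z - 2) + m*(2*z^2 - 8*z + 4) + 4*z^2 - 12*z + 8
(3) = 30*b^3 + 119*b^2 - 150*b + 25
(4) = 143
(5) = 2*c - 12*m^2 + m*(42 - 4*c) - 18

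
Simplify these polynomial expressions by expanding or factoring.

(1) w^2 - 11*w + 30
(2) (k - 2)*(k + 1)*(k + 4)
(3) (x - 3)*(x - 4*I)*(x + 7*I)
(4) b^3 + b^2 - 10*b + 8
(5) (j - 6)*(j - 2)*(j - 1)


(1) = (w - 6)*(w - 5)
(2) = k^3 + 3*k^2 - 6*k - 8
(3) = x^3 - 3*x^2 + 3*I*x^2 + 28*x - 9*I*x - 84
(4) = (b - 2)*(b - 1)*(b + 4)
(5) = j^3 - 9*j^2 + 20*j - 12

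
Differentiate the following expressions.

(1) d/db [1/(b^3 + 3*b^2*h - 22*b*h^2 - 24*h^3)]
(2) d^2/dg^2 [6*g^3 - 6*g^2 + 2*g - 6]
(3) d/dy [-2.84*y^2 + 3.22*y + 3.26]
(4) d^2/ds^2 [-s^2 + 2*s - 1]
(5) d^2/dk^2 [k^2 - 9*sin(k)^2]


(1) = (-3*b^2 - 6*b*h + 22*h^2)/(b^3 + 3*b^2*h - 22*b*h^2 - 24*h^3)^2
(2) = 36*g - 12
(3) = 3.22 - 5.68*y
(4) = -2
(5) = 36*sin(k)^2 - 16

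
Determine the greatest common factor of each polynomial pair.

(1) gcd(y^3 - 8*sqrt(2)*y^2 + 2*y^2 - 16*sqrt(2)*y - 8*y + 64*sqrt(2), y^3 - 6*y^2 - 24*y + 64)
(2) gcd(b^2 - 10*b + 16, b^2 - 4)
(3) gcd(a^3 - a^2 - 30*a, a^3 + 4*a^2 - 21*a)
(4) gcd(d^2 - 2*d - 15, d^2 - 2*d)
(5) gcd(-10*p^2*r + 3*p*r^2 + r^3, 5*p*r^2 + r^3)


(1) = y^2 + 2*y - 8
(2) = b - 2
(3) = a
(4) = 1
(5) = 5*p*r + r^2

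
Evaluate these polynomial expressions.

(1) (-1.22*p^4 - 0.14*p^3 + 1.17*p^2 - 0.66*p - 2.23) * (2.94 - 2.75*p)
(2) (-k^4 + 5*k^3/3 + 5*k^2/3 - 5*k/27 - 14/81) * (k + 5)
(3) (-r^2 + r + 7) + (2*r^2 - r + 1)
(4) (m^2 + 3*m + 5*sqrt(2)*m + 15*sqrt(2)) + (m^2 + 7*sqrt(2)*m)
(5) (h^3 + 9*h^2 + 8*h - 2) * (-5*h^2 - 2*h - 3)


(1) = 3.355*p^5 - 3.2018*p^4 - 3.6291*p^3 + 5.2548*p^2 + 4.1921*p - 6.5562
(2) = -k^5 - 10*k^4/3 + 10*k^3 + 220*k^2/27 - 89*k/81 - 70/81
(3) = r^2 + 8
(4) = 2*m^2 + 3*m + 12*sqrt(2)*m + 15*sqrt(2)
(5) = -5*h^5 - 47*h^4 - 61*h^3 - 33*h^2 - 20*h + 6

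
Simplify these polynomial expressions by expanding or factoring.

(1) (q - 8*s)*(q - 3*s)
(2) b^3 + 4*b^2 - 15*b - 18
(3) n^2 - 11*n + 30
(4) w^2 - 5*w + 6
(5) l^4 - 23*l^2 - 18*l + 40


(1) = q^2 - 11*q*s + 24*s^2
(2) = (b - 3)*(b + 1)*(b + 6)
(3) = (n - 6)*(n - 5)
(4) = (w - 3)*(w - 2)
(5) = (l - 5)*(l - 1)*(l + 2)*(l + 4)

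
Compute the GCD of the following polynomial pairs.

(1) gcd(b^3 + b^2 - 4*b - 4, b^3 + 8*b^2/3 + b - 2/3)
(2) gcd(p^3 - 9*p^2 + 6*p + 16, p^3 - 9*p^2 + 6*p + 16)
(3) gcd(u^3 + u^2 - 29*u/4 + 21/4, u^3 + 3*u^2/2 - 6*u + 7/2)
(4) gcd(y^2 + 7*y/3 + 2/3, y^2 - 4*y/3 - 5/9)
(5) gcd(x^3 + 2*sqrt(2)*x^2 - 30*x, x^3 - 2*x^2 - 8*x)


(1) = b^2 + 3*b + 2
(2) = gcd((p - 8)*(p - 2)*(p + 1), (p - 8)*(p - 2)*(p + 1)) = p^3 - 9*p^2 + 6*p + 16
(3) = u^2 + 5*u/2 - 7/2
(4) = gcd((y + 1/3)*(y + 2), (y - 5/3)*(y + 1/3)) = y + 1/3
(5) = x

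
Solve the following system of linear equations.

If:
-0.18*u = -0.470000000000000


Then:
u = 2.61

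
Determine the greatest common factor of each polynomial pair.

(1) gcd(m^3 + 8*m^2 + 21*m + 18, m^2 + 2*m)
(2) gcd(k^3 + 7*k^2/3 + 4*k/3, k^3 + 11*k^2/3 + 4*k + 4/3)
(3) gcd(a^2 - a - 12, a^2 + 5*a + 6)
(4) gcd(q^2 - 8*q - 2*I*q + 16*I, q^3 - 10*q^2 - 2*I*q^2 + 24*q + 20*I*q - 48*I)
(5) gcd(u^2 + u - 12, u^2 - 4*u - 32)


(1) = gcd((m + 2)*(m + 3)^2, m*(m + 2)) = m + 2
(2) = k + 1
(3) = gcd((a - 4)*(a + 3), (a + 2)*(a + 3)) = a + 3
(4) = gcd((q - 8)*(q - 2*I), (q - 6)*(q - 4)*(q - 2*I)) = q - 2*I
(5) = u + 4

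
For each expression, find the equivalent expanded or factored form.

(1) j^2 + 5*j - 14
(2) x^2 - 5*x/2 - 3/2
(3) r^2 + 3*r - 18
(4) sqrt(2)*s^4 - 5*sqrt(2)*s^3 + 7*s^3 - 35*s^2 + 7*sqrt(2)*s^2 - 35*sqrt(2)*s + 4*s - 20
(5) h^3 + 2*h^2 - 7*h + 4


(1) = (j - 2)*(j + 7)
(2) = (x - 3)*(x + 1/2)
(3) = (r - 3)*(r + 6)
(4) = (s - 5)*(s + sqrt(2))*(s + 2*sqrt(2))*(sqrt(2)*s + 1)
(5) = (h - 1)^2*(h + 4)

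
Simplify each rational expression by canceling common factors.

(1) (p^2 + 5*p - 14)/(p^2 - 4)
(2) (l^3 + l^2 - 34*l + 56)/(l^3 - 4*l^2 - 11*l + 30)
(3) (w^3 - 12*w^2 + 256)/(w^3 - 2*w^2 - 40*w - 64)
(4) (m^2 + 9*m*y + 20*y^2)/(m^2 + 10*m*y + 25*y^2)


(1) = (p + 7)/(p + 2)
(2) = (l^2 + 3*l - 28)/(l^2 - 2*l - 15)
(3) = (w - 8)/(w + 2)
(4) = (m + 4*y)/(m + 5*y)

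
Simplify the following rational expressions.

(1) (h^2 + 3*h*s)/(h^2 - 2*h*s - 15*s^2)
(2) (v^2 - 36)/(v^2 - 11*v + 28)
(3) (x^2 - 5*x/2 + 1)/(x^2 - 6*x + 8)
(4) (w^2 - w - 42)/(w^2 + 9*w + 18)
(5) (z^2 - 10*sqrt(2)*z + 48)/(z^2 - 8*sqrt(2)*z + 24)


(1) = -h/(-h + 5*s)
(2) = (v^2 - 36)/(v^2 - 11*v + 28)
(3) = (2*x - 1)/(2*x - 8)
(4) = (w - 7)/(w + 3)
(5) = (z - 4*sqrt(2))/(z - 2*sqrt(2))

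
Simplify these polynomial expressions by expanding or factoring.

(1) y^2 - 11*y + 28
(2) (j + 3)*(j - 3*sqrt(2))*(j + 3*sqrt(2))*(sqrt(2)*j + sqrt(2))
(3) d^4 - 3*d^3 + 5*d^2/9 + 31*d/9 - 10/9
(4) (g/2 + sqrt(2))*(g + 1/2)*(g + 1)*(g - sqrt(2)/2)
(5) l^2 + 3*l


(1) = (y - 7)*(y - 4)
(2) = sqrt(2)*j^4 + 4*sqrt(2)*j^3 - 15*sqrt(2)*j^2 - 72*sqrt(2)*j - 54*sqrt(2)
(3) = (d - 2)*(d - 5/3)*(d - 1/3)*(d + 1)
(4) = g^4/2 + 3*g^3/4 + 3*sqrt(2)*g^3/4 - 3*g^2/4 + 9*sqrt(2)*g^2/8 - 3*g/2 + 3*sqrt(2)*g/8 - 1/2
(5) = l*(l + 3)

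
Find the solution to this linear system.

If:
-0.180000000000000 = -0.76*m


Then:
m = 0.24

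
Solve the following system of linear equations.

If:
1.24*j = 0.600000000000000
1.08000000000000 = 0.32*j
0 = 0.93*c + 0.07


Then:
No Solution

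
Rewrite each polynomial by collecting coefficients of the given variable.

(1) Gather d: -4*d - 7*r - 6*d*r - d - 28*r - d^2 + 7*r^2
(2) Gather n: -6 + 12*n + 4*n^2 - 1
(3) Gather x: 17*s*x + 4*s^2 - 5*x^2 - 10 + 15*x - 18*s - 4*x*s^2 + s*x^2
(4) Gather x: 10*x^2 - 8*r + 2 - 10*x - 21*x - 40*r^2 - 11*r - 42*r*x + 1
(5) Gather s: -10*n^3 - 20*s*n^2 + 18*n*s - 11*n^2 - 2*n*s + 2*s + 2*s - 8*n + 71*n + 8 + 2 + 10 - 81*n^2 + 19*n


(1) = -d^2 + d*(-6*r - 5) + 7*r^2 - 35*r
(2) = 4*n^2 + 12*n - 7
(3) = 4*s^2 - 18*s + x^2*(s - 5) + x*(-4*s^2 + 17*s + 15) - 10
(4) = -40*r^2 - 19*r + 10*x^2 + x*(-42*r - 31) + 3
(5) = -10*n^3 - 92*n^2 + 82*n + s*(-20*n^2 + 16*n + 4) + 20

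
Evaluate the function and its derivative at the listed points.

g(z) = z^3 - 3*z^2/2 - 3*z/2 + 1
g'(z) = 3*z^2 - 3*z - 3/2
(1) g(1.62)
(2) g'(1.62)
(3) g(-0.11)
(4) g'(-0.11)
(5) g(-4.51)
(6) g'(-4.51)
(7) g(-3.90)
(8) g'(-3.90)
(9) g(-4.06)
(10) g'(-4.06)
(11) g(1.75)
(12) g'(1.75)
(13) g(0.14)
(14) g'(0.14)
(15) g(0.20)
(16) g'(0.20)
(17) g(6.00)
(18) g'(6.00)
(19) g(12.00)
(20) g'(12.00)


(1) = -1.12
(2) = 1.51
(3) = 1.15
(4) = -1.13
(5) = -114.48
(6) = 73.05
(7) = -75.28
(8) = 55.83
(9) = -84.56
(10) = 60.13
(11) = -0.86
(12) = 2.44
(13) = 0.76
(14) = -1.86
(15) = 0.65
(16) = -1.98
(17) = 154.00
(18) = 88.50
(19) = 1495.00
(20) = 394.50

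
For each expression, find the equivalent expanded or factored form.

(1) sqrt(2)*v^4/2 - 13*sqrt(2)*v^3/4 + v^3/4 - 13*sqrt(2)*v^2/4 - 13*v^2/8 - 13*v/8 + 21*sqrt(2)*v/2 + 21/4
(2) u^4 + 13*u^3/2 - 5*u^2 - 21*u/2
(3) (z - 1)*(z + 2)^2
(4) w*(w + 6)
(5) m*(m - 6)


(1) = (v/2 + 1)*(v - 7)*(v - 3/2)*(sqrt(2)*v + 1/2)
(2) = u*(u - 3/2)*(u + 1)*(u + 7)
(3) = z^3 + 3*z^2 - 4
(4) = w^2 + 6*w
(5) = m^2 - 6*m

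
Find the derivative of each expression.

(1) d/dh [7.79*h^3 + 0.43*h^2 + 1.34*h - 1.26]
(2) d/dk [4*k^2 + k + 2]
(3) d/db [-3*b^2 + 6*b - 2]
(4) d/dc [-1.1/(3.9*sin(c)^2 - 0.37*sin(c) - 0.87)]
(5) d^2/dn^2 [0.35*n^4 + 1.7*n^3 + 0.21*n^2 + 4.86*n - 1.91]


(1) = 23.37*h^2 + 0.86*h + 1.34
(2) = 8*k + 1
(3) = 6 - 6*b
(4) = (8.58*sin(c) - 0.407)*cos(c)/(-3.9*sin(c)^2 + 0.37*sin(c) + 0.87)^2
(5) = 4.2*n^2 + 10.2*n + 0.42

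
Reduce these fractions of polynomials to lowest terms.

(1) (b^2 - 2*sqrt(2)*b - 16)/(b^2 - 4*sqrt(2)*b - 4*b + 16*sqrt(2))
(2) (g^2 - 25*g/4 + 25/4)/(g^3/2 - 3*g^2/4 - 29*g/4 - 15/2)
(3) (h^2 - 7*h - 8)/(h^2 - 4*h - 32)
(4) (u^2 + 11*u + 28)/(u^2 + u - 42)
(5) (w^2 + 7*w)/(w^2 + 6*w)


(1) = (b + 2*sqrt(2))/(b - 4)
(2) = (4*g - 5)/(2*g^2 + 7*g + 6)
(3) = (h + 1)/(h + 4)
(4) = (u + 4)/(u - 6)
(5) = (w + 7)/(w + 6)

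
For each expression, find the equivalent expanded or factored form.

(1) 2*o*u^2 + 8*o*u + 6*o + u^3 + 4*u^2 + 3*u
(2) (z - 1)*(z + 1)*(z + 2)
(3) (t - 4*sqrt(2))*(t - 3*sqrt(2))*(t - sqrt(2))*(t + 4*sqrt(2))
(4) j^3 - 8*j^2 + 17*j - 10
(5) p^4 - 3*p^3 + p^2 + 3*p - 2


(1) = (2*o + u)*(u + 1)*(u + 3)
(2) = z^3 + 2*z^2 - z - 2
(3) = t^4 - 4*sqrt(2)*t^3 - 26*t^2 + 128*sqrt(2)*t - 192
(4) = (j - 5)*(j - 2)*(j - 1)
(5) = (p - 2)*(p - 1)^2*(p + 1)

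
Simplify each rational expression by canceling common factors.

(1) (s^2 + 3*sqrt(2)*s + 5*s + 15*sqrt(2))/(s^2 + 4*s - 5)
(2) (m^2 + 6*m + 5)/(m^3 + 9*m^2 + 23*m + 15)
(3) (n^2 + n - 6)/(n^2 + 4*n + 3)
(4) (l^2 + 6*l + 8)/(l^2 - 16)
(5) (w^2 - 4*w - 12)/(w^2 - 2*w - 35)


(1) = (s + 3*sqrt(2))/(s - 1)
(2) = 1/(m + 3)
(3) = (n - 2)/(n + 1)
(4) = (l + 2)/(l - 4)
(5) = (w^2 - 4*w - 12)/(w^2 - 2*w - 35)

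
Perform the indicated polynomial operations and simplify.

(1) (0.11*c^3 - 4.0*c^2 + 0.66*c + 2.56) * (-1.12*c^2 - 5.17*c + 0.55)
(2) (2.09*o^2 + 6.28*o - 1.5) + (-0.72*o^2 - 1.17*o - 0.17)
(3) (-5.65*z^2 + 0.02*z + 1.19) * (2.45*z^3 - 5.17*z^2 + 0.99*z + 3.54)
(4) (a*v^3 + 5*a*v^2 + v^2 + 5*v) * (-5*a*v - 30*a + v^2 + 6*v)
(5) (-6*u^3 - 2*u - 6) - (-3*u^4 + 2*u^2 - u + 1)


(1) = -0.1232*c^5 + 3.9113*c^4 + 20.0013*c^3 - 8.4794*c^2 - 12.8722*c + 1.408
(2) = 1.37*o^2 + 5.11*o - 1.67
(3) = -13.8425*z^5 + 29.2595*z^4 - 2.7814*z^3 - 26.1335*z^2 + 1.2489*z + 4.2126
(4) = -5*a^2*v^4 - 55*a^2*v^3 - 150*a^2*v^2 + a*v^5 + 11*a*v^4 + 25*a*v^3 - 55*a*v^2 - 150*a*v + v^4 + 11*v^3 + 30*v^2
(5) = 3*u^4 - 6*u^3 - 2*u^2 - u - 7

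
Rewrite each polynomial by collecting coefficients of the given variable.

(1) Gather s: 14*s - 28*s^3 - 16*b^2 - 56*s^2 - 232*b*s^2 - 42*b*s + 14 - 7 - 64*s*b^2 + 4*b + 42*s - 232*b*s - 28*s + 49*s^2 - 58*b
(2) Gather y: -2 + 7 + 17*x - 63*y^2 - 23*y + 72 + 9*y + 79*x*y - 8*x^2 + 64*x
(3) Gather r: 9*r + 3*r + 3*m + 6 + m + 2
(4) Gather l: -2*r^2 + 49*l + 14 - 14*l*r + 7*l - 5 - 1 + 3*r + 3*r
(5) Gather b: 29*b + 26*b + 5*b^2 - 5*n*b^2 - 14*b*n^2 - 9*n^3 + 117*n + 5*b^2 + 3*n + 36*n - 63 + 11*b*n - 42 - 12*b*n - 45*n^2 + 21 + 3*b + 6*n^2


(1) = -16*b^2 - 54*b - 28*s^3 + s^2*(-232*b - 7) + s*(-64*b^2 - 274*b + 28) + 7
(2) = -8*x^2 + 81*x - 63*y^2 + y*(79*x - 14) + 77
(3) = 4*m + 12*r + 8
(4) = l*(56 - 14*r) - 2*r^2 + 6*r + 8
(5) = b^2*(10 - 5*n) + b*(-14*n^2 - n + 58) - 9*n^3 - 39*n^2 + 156*n - 84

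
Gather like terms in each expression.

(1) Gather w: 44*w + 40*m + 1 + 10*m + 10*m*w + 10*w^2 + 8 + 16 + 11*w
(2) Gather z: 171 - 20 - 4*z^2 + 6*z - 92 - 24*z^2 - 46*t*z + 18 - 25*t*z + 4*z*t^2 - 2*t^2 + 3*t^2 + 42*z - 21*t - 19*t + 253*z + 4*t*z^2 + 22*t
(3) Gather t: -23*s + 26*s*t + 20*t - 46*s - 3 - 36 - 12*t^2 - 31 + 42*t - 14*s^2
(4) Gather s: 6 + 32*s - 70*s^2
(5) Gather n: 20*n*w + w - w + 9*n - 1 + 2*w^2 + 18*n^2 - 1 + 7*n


(1) = 50*m + 10*w^2 + w*(10*m + 55) + 25
(2) = t^2 - 18*t + z^2*(4*t - 28) + z*(4*t^2 - 71*t + 301) + 77
(3) = -14*s^2 - 69*s - 12*t^2 + t*(26*s + 62) - 70
(4) = -70*s^2 + 32*s + 6
(5) = 18*n^2 + n*(20*w + 16) + 2*w^2 - 2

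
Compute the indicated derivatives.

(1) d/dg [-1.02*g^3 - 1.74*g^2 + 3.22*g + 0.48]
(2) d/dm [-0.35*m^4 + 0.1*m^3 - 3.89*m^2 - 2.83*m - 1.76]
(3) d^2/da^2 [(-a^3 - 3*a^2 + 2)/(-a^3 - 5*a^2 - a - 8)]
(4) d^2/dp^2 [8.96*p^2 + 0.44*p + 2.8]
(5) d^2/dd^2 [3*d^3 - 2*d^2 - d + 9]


(1) = -3.06*g^2 - 3.48*g + 3.22
(2) = -1.4*m^3 + 0.3*m^2 - 7.78*m - 2.83
(3) = 2*(-2*a^6 - 3*a^5 - 69*a^4 - 302*a^3 - 492*a^2 + 210*a + 270)/(a^9 + 15*a^8 + 78*a^7 + 179*a^6 + 318*a^5 + 663*a^4 + 433*a^3 + 984*a^2 + 192*a + 512)
(4) = 17.9200000000000
(5) = 18*d - 4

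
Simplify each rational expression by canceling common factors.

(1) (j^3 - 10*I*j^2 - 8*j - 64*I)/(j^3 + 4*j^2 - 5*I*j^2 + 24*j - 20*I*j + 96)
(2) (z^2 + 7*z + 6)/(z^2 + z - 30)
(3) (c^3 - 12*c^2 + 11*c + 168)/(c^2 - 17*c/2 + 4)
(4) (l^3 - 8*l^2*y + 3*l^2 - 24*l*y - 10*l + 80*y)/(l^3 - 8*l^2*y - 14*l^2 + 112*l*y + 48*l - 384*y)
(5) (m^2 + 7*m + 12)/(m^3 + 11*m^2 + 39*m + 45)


(1) = (j^2 - 2*I*j + 8)/(j^2 + j*(4 + 3*I) + 12*I)
(2) = (z + 1)/(z - 5)
(3) = (2*c^2 - 8*c - 42)/(2*c - 1)
(4) = (l^2 + 3*l - 10)/(l^2 - 14*l + 48)
(5) = (m + 4)/(m^2 + 8*m + 15)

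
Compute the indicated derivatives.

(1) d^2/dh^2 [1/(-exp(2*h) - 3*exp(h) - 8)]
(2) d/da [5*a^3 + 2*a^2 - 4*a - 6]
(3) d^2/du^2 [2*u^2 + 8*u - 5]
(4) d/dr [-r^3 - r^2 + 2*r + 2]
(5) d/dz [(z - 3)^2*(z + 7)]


(1) = (-2*(2*exp(h) + 3)^2*exp(h) + (4*exp(h) + 3)*(exp(2*h) + 3*exp(h) + 8))*exp(h)/(exp(2*h) + 3*exp(h) + 8)^3
(2) = 15*a^2 + 4*a - 4
(3) = 4
(4) = -3*r^2 - 2*r + 2
(5) = (z - 3)*(3*z + 11)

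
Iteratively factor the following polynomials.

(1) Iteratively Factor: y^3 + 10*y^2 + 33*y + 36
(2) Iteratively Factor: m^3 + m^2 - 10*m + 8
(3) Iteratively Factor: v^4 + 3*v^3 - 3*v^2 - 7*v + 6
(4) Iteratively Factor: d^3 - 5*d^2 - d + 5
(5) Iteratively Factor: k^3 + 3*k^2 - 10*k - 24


(1) = (y + 4)*(y^2 + 6*y + 9) = (y + 3)*(y + 4)*(y + 3)
(2) = (m - 2)*(m^2 + 3*m - 4) = (m - 2)*(m + 4)*(m - 1)
(3) = (v + 3)*(v^3 - 3*v + 2) = (v - 1)*(v + 3)*(v^2 + v - 2) = (v - 1)*(v + 2)*(v + 3)*(v - 1)
(4) = (d + 1)*(d^2 - 6*d + 5) = (d - 5)*(d + 1)*(d - 1)
(5) = (k - 3)*(k^2 + 6*k + 8) = (k - 3)*(k + 2)*(k + 4)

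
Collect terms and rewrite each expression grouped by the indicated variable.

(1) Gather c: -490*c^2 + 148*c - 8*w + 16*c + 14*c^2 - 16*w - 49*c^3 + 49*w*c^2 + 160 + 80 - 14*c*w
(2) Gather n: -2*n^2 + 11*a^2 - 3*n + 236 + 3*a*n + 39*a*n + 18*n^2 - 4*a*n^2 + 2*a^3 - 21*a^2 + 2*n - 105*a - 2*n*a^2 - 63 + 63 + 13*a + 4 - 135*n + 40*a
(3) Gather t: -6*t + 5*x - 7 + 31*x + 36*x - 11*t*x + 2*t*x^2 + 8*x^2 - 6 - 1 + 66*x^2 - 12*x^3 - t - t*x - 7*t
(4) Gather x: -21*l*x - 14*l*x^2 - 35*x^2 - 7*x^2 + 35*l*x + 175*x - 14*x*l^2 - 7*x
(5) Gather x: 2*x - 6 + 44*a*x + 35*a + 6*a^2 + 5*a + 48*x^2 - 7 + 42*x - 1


(1) = -49*c^3 + c^2*(49*w - 476) + c*(164 - 14*w) - 24*w + 240
(2) = 2*a^3 - 10*a^2 - 52*a + n^2*(16 - 4*a) + n*(-2*a^2 + 42*a - 136) + 240
(3) = t*(2*x^2 - 12*x - 14) - 12*x^3 + 74*x^2 + 72*x - 14
(4) = x^2*(-14*l - 42) + x*(-14*l^2 + 14*l + 168)
(5) = 6*a^2 + 40*a + 48*x^2 + x*(44*a + 44) - 14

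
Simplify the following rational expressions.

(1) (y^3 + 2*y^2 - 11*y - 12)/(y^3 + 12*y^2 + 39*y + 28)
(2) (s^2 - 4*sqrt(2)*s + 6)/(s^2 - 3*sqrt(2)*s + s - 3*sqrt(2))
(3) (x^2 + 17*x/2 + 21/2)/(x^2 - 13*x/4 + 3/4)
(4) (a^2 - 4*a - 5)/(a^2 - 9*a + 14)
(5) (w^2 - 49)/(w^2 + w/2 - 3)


(1) = (y - 3)/(y + 7)
(2) = (s - sqrt(2))/(s + 1)
(3) = (4*x^2 + 34*x + 42)/(4*x^2 - 13*x + 3)
(4) = (a^2 - 4*a - 5)/(a^2 - 9*a + 14)
(5) = (2*w^2 - 98)/(2*w^2 + w - 6)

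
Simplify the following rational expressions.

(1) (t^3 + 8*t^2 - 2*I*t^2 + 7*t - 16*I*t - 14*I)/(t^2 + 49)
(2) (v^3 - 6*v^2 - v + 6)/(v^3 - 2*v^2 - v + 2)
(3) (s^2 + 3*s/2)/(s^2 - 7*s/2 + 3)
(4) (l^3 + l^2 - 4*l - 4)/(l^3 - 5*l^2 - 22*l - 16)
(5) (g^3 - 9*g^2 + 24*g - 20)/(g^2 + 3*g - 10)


(1) = (t^3 + t^2*(8 - 2*I) + t*(7 - 16*I) - 14*I)/(t^2 + 49)
(2) = (v - 6)/(v - 2)
(3) = (2*s^2 + 3*s)/(2*s^2 - 7*s + 6)
(4) = (l - 2)/(l - 8)
(5) = (g^2 - 7*g + 10)/(g + 5)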